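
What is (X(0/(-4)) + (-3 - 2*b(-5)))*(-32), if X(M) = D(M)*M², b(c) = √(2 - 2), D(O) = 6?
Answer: 96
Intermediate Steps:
b(c) = 0 (b(c) = √0 = 0)
X(M) = 6*M²
(X(0/(-4)) + (-3 - 2*b(-5)))*(-32) = (6*(0/(-4))² + (-3 - 2*0))*(-32) = (6*(0*(-¼))² + (-3 + 0))*(-32) = (6*0² - 3)*(-32) = (6*0 - 3)*(-32) = (0 - 3)*(-32) = -3*(-32) = 96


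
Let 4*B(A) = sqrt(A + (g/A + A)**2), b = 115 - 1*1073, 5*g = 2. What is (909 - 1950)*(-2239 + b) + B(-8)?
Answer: 3328077 + sqrt(22721)/80 ≈ 3.3281e+6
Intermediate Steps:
g = 2/5 (g = (1/5)*2 = 2/5 ≈ 0.40000)
b = -958 (b = 115 - 1073 = -958)
B(A) = sqrt(A + (A + 2/(5*A))**2)/4 (B(A) = sqrt(A + (2/(5*A) + A)**2)/4 = sqrt(A + (A + 2/(5*A))**2)/4)
(909 - 1950)*(-2239 + b) + B(-8) = (909 - 1950)*(-2239 - 958) + sqrt(20 + 4/(-8)**2 + 25*(-8) + 25*(-8)**2)/20 = -1041*(-3197) + sqrt(20 + 4*(1/64) - 200 + 25*64)/20 = 3328077 + sqrt(20 + 1/16 - 200 + 1600)/20 = 3328077 + sqrt(22721/16)/20 = 3328077 + (sqrt(22721)/4)/20 = 3328077 + sqrt(22721)/80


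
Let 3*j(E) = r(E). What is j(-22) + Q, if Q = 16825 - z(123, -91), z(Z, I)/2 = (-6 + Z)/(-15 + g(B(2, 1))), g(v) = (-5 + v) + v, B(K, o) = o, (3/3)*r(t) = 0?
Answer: 16838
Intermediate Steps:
r(t) = 0
g(v) = -5 + 2*v
z(Z, I) = ⅔ - Z/9 (z(Z, I) = 2*((-6 + Z)/(-15 + (-5 + 2*1))) = 2*((-6 + Z)/(-15 + (-5 + 2))) = 2*((-6 + Z)/(-15 - 3)) = 2*((-6 + Z)/(-18)) = 2*((-6 + Z)*(-1/18)) = 2*(⅓ - Z/18) = ⅔ - Z/9)
j(E) = 0 (j(E) = (⅓)*0 = 0)
Q = 16838 (Q = 16825 - (⅔ - ⅑*123) = 16825 - (⅔ - 41/3) = 16825 - 1*(-13) = 16825 + 13 = 16838)
j(-22) + Q = 0 + 16838 = 16838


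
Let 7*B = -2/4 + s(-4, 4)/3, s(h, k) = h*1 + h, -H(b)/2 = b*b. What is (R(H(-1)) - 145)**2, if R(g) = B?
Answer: 37319881/1764 ≈ 21156.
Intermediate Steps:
H(b) = -2*b**2 (H(b) = -2*b*b = -2*b**2)
s(h, k) = 2*h (s(h, k) = h + h = 2*h)
B = -19/42 (B = (-2/4 + (2*(-4))/3)/7 = (-2*1/4 - 8*1/3)/7 = (-1/2 - 8/3)/7 = (1/7)*(-19/6) = -19/42 ≈ -0.45238)
R(g) = -19/42
(R(H(-1)) - 145)**2 = (-19/42 - 145)**2 = (-6109/42)**2 = 37319881/1764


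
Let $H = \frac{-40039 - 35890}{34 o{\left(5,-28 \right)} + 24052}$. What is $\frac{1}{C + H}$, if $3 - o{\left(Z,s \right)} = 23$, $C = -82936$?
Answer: $- \frac{23372}{1938456121} \approx -1.2057 \cdot 10^{-5}$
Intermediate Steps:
$o{\left(Z,s \right)} = -20$ ($o{\left(Z,s \right)} = 3 - 23 = -20$)
$H = - \frac{75929}{23372}$ ($H = \frac{-40039 - 35890}{34 \left(-20\right) + 24052} = - \frac{75929}{-680 + 24052} = - \frac{75929}{23372} \approx -3.2487$)
$\frac{1}{C + H} = \frac{1}{-82936 - \frac{75929}{23372}} = \frac{1}{- \frac{1938456121}{23372}} = - \frac{23372}{1938456121}$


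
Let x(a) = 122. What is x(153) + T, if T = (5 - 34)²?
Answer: 963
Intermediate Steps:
T = 841 (T = (-29)² = 841)
x(153) + T = 122 + 841 = 963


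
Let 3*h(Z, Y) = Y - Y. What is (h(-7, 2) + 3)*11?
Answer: 33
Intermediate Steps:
h(Z, Y) = 0 (h(Z, Y) = (Y - Y)/3 = (1/3)*0 = 0)
(h(-7, 2) + 3)*11 = (0 + 3)*11 = 3*11 = 33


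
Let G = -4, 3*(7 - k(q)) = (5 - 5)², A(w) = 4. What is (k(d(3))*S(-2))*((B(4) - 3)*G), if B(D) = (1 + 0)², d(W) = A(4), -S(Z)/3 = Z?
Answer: 336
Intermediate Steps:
S(Z) = -3*Z
d(W) = 4
k(q) = 7 (k(q) = 7 - (5 - 5)²/3 = 7 - ⅓*0² = 7 - ⅓*0 = 7 + 0 = 7)
B(D) = 1 (B(D) = 1² = 1)
(k(d(3))*S(-2))*((B(4) - 3)*G) = (7*(-3*(-2)))*((1 - 3)*(-4)) = (7*6)*(-2*(-4)) = 42*8 = 336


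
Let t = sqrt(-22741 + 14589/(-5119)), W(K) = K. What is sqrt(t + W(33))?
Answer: sqrt(864737313 + 10238*I*sqrt(148995876598))/5119 ≈ 9.6793 + 7.7903*I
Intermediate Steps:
t = 2*I*sqrt(148995876598)/5119 (t = sqrt(-22741 + 14589*(-1/5119)) = sqrt(-22741 - 14589/5119) = sqrt(-116425768/5119) = 2*I*sqrt(148995876598)/5119 ≈ 150.81*I)
sqrt(t + W(33)) = sqrt(2*I*sqrt(148995876598)/5119 + 33) = sqrt(33 + 2*I*sqrt(148995876598)/5119)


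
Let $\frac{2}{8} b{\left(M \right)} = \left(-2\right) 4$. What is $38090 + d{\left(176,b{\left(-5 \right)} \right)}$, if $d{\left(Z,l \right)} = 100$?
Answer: $38190$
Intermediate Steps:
$b{\left(M \right)} = -32$ ($b{\left(M \right)} = 4 \left(\left(-2\right) 4\right) = 4 \left(-8\right) = -32$)
$38090 + d{\left(176,b{\left(-5 \right)} \right)} = 38090 + 100 = 38190$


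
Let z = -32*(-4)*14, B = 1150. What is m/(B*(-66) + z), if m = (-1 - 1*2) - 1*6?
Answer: 9/74108 ≈ 0.00012144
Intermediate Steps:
z = 1792 (z = 128*14 = 1792)
m = -9 (m = (-1 - 2) - 6 = -3 - 6 = -9)
m/(B*(-66) + z) = -9/(1150*(-66) + 1792) = -9/(-75900 + 1792) = -9/(-74108) = -9*(-1/74108) = 9/74108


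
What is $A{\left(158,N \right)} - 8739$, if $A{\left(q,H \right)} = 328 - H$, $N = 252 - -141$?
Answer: $-8804$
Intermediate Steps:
$N = 393$ ($N = 252 + 141 = 393$)
$A{\left(158,N \right)} - 8739 = \left(328 - 393\right) - 8739 = -65 - 8739 = -8804$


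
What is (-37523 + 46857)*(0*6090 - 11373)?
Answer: -106155582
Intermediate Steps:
(-37523 + 46857)*(0*6090 - 11373) = 9334*(0 - 11373) = 9334*(-11373) = -106155582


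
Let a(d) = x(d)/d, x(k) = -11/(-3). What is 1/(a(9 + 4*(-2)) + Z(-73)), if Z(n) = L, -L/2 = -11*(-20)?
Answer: -3/1309 ≈ -0.0022918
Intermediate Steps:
x(k) = 11/3 (x(k) = -11*(-1/3) = 11/3)
a(d) = 11/(3*d)
L = -440 (L = -(-22)*(-20) = -2*220 = -440)
Z(n) = -440
1/(a(9 + 4*(-2)) + Z(-73)) = 1/(11/(3*(9 + 4*(-2))) - 440) = 1/(11/(3*(9 - 8)) - 440) = 1/((11/3)/1 - 440) = 1/((11/3)*1 - 440) = 1/(11/3 - 440) = 1/(-1309/3) = -3/1309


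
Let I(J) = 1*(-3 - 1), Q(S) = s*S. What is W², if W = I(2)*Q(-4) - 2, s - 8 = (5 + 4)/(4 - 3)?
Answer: 72900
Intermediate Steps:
s = 17 (s = 8 + (5 + 4)/(4 - 3) = 8 + 9/1 = 8 + 9*1 = 8 + 9 = 17)
Q(S) = 17*S
I(J) = -4 (I(J) = 1*(-4) = -4)
W = 270 (W = -68*(-4) - 2 = -4*(-68) - 2 = 272 - 2 = 270)
W² = 270² = 72900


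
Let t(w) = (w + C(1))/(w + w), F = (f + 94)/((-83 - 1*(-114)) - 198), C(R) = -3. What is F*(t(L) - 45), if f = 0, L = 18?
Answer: 25145/1002 ≈ 25.095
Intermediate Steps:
F = -94/167 (F = (0 + 94)/((-83 - 1*(-114)) - 198) = 94/((-83 + 114) - 198) = 94/(31 - 198) = 94/(-167) = 94*(-1/167) = -94/167 ≈ -0.56287)
t(w) = (-3 + w)/(2*w) (t(w) = (w - 3)/(w + w) = (-3 + w)/((2*w)) = (-3 + w)*(1/(2*w)) = (-3 + w)/(2*w))
F*(t(L) - 45) = -94*((½)*(-3 + 18)/18 - 45)/167 = -94*((½)*(1/18)*15 - 45)/167 = -94*(5/12 - 45)/167 = -94/167*(-535/12) = 25145/1002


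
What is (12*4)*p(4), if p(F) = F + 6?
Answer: 480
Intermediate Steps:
p(F) = 6 + F
(12*4)*p(4) = (12*4)*(6 + 4) = 48*10 = 480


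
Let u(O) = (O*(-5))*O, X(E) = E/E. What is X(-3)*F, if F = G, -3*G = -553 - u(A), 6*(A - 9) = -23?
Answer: 15103/108 ≈ 139.84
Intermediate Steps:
A = 31/6 (A = 9 + (1/6)*(-23) = 9 - 23/6 = 31/6 ≈ 5.1667)
X(E) = 1
u(O) = -5*O**2 (u(O) = (-5*O)*O = -5*O**2)
G = 15103/108 (G = -(-553 - (-5)*(31/6)**2)/3 = -(-553 - (-5)*961/36)/3 = -(-553 - 1*(-4805/36))/3 = -(-553 + 4805/36)/3 = -1/3*(-15103/36) = 15103/108 ≈ 139.84)
F = 15103/108 ≈ 139.84
X(-3)*F = 1*(15103/108) = 15103/108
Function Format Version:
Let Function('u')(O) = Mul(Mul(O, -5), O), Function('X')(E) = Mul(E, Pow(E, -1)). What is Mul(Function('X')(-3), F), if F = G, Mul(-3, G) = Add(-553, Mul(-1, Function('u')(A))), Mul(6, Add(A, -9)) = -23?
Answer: Rational(15103, 108) ≈ 139.84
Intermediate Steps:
A = Rational(31, 6) (A = Add(9, Mul(Rational(1, 6), -23)) = Add(9, Rational(-23, 6)) = Rational(31, 6) ≈ 5.1667)
Function('X')(E) = 1
Function('u')(O) = Mul(-5, Pow(O, 2)) (Function('u')(O) = Mul(Mul(-5, O), O) = Mul(-5, Pow(O, 2)))
G = Rational(15103, 108) (G = Mul(Rational(-1, 3), Add(-553, Mul(-1, Mul(-5, Pow(Rational(31, 6), 2))))) = Mul(Rational(-1, 3), Add(-553, Mul(-1, Mul(-5, Rational(961, 36))))) = Mul(Rational(-1, 3), Add(-553, Mul(-1, Rational(-4805, 36)))) = Mul(Rational(-1, 3), Add(-553, Rational(4805, 36))) = Mul(Rational(-1, 3), Rational(-15103, 36)) = Rational(15103, 108) ≈ 139.84)
F = Rational(15103, 108) ≈ 139.84
Mul(Function('X')(-3), F) = Mul(1, Rational(15103, 108)) = Rational(15103, 108)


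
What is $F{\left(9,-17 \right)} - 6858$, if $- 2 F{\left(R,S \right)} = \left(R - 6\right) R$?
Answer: $- \frac{13743}{2} \approx -6871.5$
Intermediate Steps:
$F{\left(R,S \right)} = - \frac{R \left(-6 + R\right)}{2}$ ($F{\left(R,S \right)} = - \frac{\left(R - 6\right) R}{2} = - \frac{\left(-6 + R\right) R}{2} = - \frac{R \left(-6 + R\right)}{2}$)
$F{\left(9,-17 \right)} - 6858 = \frac{1}{2} \cdot 9 \left(6 - 9\right) - 6858 = \frac{1}{2} \cdot 9 \left(-3\right) - 6858 = - \frac{27}{2} - 6858 = - \frac{13743}{2}$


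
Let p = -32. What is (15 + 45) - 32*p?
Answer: 1084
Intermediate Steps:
(15 + 45) - 32*p = (15 + 45) - 32*(-32) = 60 + 1024 = 1084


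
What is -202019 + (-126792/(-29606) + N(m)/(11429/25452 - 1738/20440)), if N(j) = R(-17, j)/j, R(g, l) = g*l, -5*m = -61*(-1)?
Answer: -2528736637060421/12514693048 ≈ -2.0206e+5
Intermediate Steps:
m = -61/5 (m = -(-61)*(-1)/5 = -⅕*61 = -61/5 ≈ -12.200)
N(j) = -17 (N(j) = (-17*j)/j = -17)
-202019 + (-126792/(-29606) + N(m)/(11429/25452 - 1738/20440)) = -202019 + (-126792/(-29606) - 17/(11429/25452 - 1738/20440)) = -202019 + (-126792*(-1/29606) - 17/(11429*(1/25452) - 1738*1/20440)) = -202019 + (63396/14803 - 17/(11429/25452 - 869/10220)) = -202019 + (63396/14803 - 17/845416/2322495) = -202019 + (63396/14803 - 17*2322495/845416) = -202019 + (63396/14803 - 39482415/845416) = -202019 - 530862196509/12514693048 = -2528736637060421/12514693048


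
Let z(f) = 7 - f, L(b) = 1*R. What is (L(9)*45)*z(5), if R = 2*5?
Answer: 900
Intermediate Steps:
R = 10
L(b) = 10 (L(b) = 1*10 = 10)
(L(9)*45)*z(5) = (10*45)*(7 - 1*5) = 450*(7 - 5) = 450*2 = 900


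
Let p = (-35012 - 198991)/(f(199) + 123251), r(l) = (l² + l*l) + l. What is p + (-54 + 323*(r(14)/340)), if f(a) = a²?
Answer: 89640009/271420 ≈ 330.26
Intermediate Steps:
r(l) = l + 2*l² (r(l) = (l² + l²) + l = 2*l² + l = l + 2*l²)
p = -78001/54284 (p = (-35012 - 198991)/(199² + 123251) = -234003/(39601 + 123251) = -234003/162852 = -234003*1/162852 = -78001/54284 ≈ -1.4369)
p + (-54 + 323*(r(14)/340)) = -78001/54284 + (-54 + 323*((14*(1 + 2*14))/340)) = -78001/54284 + (-54 + 323*((14*(1 + 28))*(1/340))) = -78001/54284 + (-54 + 323*((14*29)*(1/340))) = -78001/54284 + (-54 + 323*(406*(1/340))) = -78001/54284 + (-54 + 323*(203/170)) = -78001/54284 + (-54 + 3857/10) = -78001/54284 + 3317/10 = 89640009/271420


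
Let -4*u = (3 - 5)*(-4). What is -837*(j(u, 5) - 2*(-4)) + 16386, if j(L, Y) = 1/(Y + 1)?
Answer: 19101/2 ≈ 9550.5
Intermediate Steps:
u = -2 (u = -(3 - 5)*(-4)/4 = -(-1)*(-4)/2 = -1/4*8 = -2)
j(L, Y) = 1/(1 + Y)
-837*(j(u, 5) - 2*(-4)) + 16386 = -837*(1/(1 + 5) - 2*(-4)) + 16386 = -837*(1/6 + 8) + 16386 = -837*49/6 + 16386 = -13671/2 + 16386 = 19101/2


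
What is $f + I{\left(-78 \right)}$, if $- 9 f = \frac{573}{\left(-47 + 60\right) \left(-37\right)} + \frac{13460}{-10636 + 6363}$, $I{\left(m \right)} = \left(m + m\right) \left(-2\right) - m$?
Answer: $\frac{7223071319}{18497817} \approx 390.48$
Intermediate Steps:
$I{\left(m \right)} = - 5 m$ ($I{\left(m \right)} = 2 m \left(-2\right) - m = - 4 m - m = - 5 m$)
$f = \frac{8922689}{18497817}$ ($f = - \frac{\frac{573}{\left(-47 + 60\right) \left(-37\right)} + \frac{13460}{-10636 + 6363}}{9} = - \frac{\frac{573}{13 \left(-37\right)} + \frac{13460}{-4273}}{9} = - \frac{\frac{573}{-481} + 13460 \left(- \frac{1}{4273}\right)}{9} = - \frac{573 \left(- \frac{1}{481}\right) - \frac{13460}{4273}}{9} = - \frac{- \frac{573}{481} - \frac{13460}{4273}}{9} = \left(- \frac{1}{9}\right) \left(- \frac{8922689}{2055313}\right) = \frac{8922689}{18497817} \approx 0.48236$)
$f + I{\left(-78 \right)} = \frac{8922689}{18497817} - -390 = \frac{8922689}{18497817} + 390 = \frac{7223071319}{18497817}$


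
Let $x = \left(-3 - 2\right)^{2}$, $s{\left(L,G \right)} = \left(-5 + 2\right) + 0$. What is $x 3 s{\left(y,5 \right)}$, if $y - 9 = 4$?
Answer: $-225$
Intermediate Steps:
$y = 13$ ($y = 9 + 4 = 13$)
$s{\left(L,G \right)} = -3$ ($s{\left(L,G \right)} = -3 + 0 = -3$)
$x = 25$ ($x = \left(-5\right)^{2} = 25$)
$x 3 s{\left(y,5 \right)} = 25 \cdot 3 \left(-3\right) = 75 \left(-3\right) = -225$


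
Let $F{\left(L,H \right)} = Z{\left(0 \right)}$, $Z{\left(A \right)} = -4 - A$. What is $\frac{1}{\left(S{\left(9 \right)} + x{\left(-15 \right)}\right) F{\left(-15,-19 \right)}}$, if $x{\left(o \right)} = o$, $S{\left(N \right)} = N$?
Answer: $\frac{1}{24} \approx 0.041667$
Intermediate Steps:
$F{\left(L,H \right)} = -4$ ($F{\left(L,H \right)} = -4 - 0 = -4 + 0 = -4$)
$\frac{1}{\left(S{\left(9 \right)} + x{\left(-15 \right)}\right) F{\left(-15,-19 \right)}} = \frac{1}{\left(9 - 15\right) \left(-4\right)} = \frac{1}{\left(-6\right) \left(-4\right)} = \frac{1}{24}$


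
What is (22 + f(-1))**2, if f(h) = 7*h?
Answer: 225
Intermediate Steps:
(22 + f(-1))**2 = (22 + 7*(-1))**2 = (22 - 7)**2 = 15**2 = 225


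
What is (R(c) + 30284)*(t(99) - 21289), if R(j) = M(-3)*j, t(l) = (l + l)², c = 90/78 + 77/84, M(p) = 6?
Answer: 14111770905/26 ≈ 5.4276e+8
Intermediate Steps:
c = 323/156 (c = 90*(1/78) + 77*(1/84) = 15/13 + 11/12 = 323/156 ≈ 2.0705)
t(l) = 4*l² (t(l) = (2*l)² = 4*l²)
R(j) = 6*j
(R(c) + 30284)*(t(99) - 21289) = (6*(323/156) + 30284)*(4*99² - 21289) = (323/26 + 30284)*(4*9801 - 21289) = 787707*(39204 - 21289)/26 = (787707/26)*17915 = 14111770905/26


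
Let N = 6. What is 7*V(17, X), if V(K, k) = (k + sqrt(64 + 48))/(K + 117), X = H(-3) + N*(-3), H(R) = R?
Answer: -147/134 + 14*sqrt(7)/67 ≈ -0.54417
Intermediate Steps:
X = -21 (X = -3 + 6*(-3) = -3 - 18 = -21)
V(K, k) = (k + 4*sqrt(7))/(117 + K) (V(K, k) = (k + sqrt(112))/(117 + K) = (k + 4*sqrt(7))/(117 + K))
7*V(17, X) = 7*((-21 + 4*sqrt(7))/(117 + 17)) = 7*((-21 + 4*sqrt(7))/134) = 7*(-21/134 + 2*sqrt(7)/67) = -147/134 + 14*sqrt(7)/67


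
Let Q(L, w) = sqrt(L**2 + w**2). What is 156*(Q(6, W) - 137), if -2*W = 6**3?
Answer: -21372 + 4680*sqrt(13) ≈ -4498.0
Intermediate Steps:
W = -108 (W = -1/2*6**3 = -1/2*216 = -108)
156*(Q(6, W) - 137) = 156*(sqrt(6**2 + (-108)**2) - 137) = 156*(sqrt(36 + 11664) - 137) = 156*(sqrt(11700) - 137) = 156*(30*sqrt(13) - 137) = 156*(-137 + 30*sqrt(13)) = -21372 + 4680*sqrt(13)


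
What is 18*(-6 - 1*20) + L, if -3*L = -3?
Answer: -467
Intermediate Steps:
L = 1 (L = -⅓*(-3) = 1)
18*(-6 - 1*20) + L = 18*(-6 - 1*20) + 1 = 18*(-6 - 20) + 1 = 18*(-26) + 1 = -468 + 1 = -467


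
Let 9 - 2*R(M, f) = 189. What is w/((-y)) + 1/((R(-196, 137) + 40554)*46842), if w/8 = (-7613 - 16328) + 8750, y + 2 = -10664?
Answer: -115172978096299/10108246531104 ≈ -11.394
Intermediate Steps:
y = -10666 (y = -2 - 10664 = -10666)
R(M, f) = -90 (R(M, f) = 9/2 - ½*189 = 9/2 - 189/2 = -90)
w = -121528 (w = 8*((-7613 - 16328) + 8750) = 8*(-23941 + 8750) = 8*(-15191) = -121528)
w/((-y)) + 1/((R(-196, 137) + 40554)*46842) = -121528/((-1*(-10666))) + 1/((-90 + 40554)*46842) = -121528/10666 + (1/46842)/40464 = -121528*1/10666 + (1/40464)*(1/46842) = -60764/5333 + 1/1895414688 = -115172978096299/10108246531104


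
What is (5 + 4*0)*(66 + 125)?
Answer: 955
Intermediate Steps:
(5 + 4*0)*(66 + 125) = (5 + 0)*191 = 5*191 = 955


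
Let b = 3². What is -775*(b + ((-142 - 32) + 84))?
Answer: 62775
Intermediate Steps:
b = 9
-775*(b + ((-142 - 32) + 84)) = -775*(9 + ((-142 - 32) + 84)) = -775*(9 + (-174 + 84)) = -775*(9 - 90) = -775*(-81) = 62775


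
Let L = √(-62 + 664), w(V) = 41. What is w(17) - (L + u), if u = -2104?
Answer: 2145 - √602 ≈ 2120.5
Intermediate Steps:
L = √602 ≈ 24.536
w(17) - (L + u) = 41 - (√602 - 2104) = 41 - (-2104 + √602) = 41 + (2104 - √602) = 2145 - √602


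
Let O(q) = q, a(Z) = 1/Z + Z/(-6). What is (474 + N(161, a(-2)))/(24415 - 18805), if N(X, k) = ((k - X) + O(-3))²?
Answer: 987289/201960 ≈ 4.8885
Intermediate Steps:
a(Z) = 1/Z - Z/6 (a(Z) = 1/Z + Z*(-⅙) = 1/Z - Z/6)
N(X, k) = (-3 + k - X)² (N(X, k) = ((k - X) - 3)² = (-3 + k - X)²)
(474 + N(161, a(-2)))/(24415 - 18805) = (474 + (3 + 161 - (1/(-2) - ⅙*(-2)))²)/(24415 - 18805) = (474 + (3 + 161 - (-½ + ⅓))²)/5610 = (474 + (3 + 161 - 1*(-⅙))²)*(1/5610) = (474 + (3 + 161 + ⅙)²)*(1/5610) = (474 + (985/6)²)*(1/5610) = (474 + 970225/36)*(1/5610) = (987289/36)*(1/5610) = 987289/201960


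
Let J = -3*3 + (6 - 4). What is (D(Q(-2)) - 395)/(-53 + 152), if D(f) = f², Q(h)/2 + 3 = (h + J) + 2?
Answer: 5/99 ≈ 0.050505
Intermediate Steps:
J = -7 (J = -9 + 2 = -7)
Q(h) = -16 + 2*h (Q(h) = -6 + 2*((h - 7) + 2) = -6 + 2*((-7 + h) + 2) = -6 + 2*(-5 + h) = -6 + (-10 + 2*h) = -16 + 2*h)
(D(Q(-2)) - 395)/(-53 + 152) = ((-16 + 2*(-2))² - 395)/(-53 + 152) = ((-16 - 4)² - 395)/99 = ((-20)² - 395)/99 = (400 - 395)/99 = (1/99)*5 = 5/99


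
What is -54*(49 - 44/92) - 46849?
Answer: -1137791/23 ≈ -49469.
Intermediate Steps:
-54*(49 - 44/92) - 46849 = -54*(49 - 44*1/92) - 46849 = -54*(49 - 11/23) - 46849 = -54*1116/23 - 46849 = -60264/23 - 46849 = -1137791/23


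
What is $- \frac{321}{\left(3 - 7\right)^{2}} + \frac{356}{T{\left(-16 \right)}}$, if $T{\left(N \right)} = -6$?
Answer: $- \frac{3811}{48} \approx -79.396$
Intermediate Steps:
$- \frac{321}{\left(3 - 7\right)^{2}} + \frac{356}{T{\left(-16 \right)}} = - \frac{321}{\left(3 - 7\right)^{2}} + \frac{356}{-6} = - \frac{321}{\left(-4\right)^{2}} + 356 \left(- \frac{1}{6}\right) = - \frac{321}{16} - \frac{178}{3} = - \frac{3811}{48}$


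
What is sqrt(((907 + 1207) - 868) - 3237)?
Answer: I*sqrt(1991) ≈ 44.621*I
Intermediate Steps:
sqrt(((907 + 1207) - 868) - 3237) = sqrt((2114 - 868) - 3237) = sqrt(1246 - 3237) = sqrt(-1991) = I*sqrt(1991)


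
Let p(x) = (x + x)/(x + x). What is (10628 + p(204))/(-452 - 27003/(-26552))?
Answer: -282221208/11974501 ≈ -23.569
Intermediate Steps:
p(x) = 1 (p(x) = (2*x)/((2*x)) = (2*x)*(1/(2*x)) = 1)
(10628 + p(204))/(-452 - 27003/(-26552)) = (10628 + 1)/(-452 - 27003/(-26552)) = 10629/(-452 - 27003*(-1/26552)) = 10629/(-452 + 27003/26552) = 10629/(-11974501/26552) = 10629*(-26552/11974501) = -282221208/11974501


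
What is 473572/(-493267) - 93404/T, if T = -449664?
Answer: -41718792235/55451103072 ≈ -0.75235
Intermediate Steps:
473572/(-493267) - 93404/T = 473572/(-493267) - 93404/(-449664) = 473572*(-1/493267) - 93404*(-1/449664) = -473572/493267 + 23351/112416 = -41718792235/55451103072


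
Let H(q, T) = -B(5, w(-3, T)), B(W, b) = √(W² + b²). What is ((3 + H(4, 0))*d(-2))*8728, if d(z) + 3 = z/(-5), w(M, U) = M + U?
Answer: -340392/5 + 113464*√34/5 ≈ 64242.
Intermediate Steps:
d(z) = -3 - z/5 (d(z) = -3 + z/(-5) = -3 + z*(-⅕) = -3 - z/5)
H(q, T) = -√(25 + (-3 + T)²) (H(q, T) = -√(5² + (-3 + T)²) = -√(25 + (-3 + T)²))
((3 + H(4, 0))*d(-2))*8728 = ((3 - √(25 + (-3 + 0)²))*(-3 - ⅕*(-2)))*8728 = ((3 - √(25 + (-3)²))*(-3 + ⅖))*8728 = ((3 - √(25 + 9))*(-13/5))*8728 = ((3 - √34)*(-13/5))*8728 = (-39/5 + 13*√34/5)*8728 = -340392/5 + 113464*√34/5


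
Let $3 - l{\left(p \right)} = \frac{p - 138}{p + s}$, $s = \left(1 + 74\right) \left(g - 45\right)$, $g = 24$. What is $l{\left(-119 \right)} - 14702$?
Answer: $- \frac{24900363}{1694} \approx -14699.0$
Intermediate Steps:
$s = -1575$ ($s = \left(1 + 74\right) \left(24 - 45\right) = 75 \left(-21\right) = -1575$)
$l{\left(p \right)} = 3 - \frac{-138 + p}{-1575 + p}$ ($l{\left(p \right)} = 3 - \frac{p - 138}{p - 1575} = 3 - \frac{-138 + p}{-1575 + p}$)
$l{\left(-119 \right)} - 14702 = \frac{-4587 + 2 \left(-119\right)}{-1575 - 119} - 14702 = \frac{-4587 - 238}{-1694} - 14702 = \left(- \frac{1}{1694}\right) \left(-4825\right) - 14702 = \frac{4825}{1694} - 14702 = - \frac{24900363}{1694}$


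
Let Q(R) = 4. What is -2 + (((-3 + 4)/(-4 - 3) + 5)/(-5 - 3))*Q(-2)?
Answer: -31/7 ≈ -4.4286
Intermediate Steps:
-2 + (((-3 + 4)/(-4 - 3) + 5)/(-5 - 3))*Q(-2) = -2 + (((-3 + 4)/(-4 - 3) + 5)/(-5 - 3))*4 = -2 + ((1/(-7) + 5)/(-8))*4 = -2 + ((1*(-⅐) + 5)*(-⅛))*4 = -2 + ((-⅐ + 5)*(-⅛))*4 = -2 + ((34/7)*(-⅛))*4 = -2 - 17/28*4 = -2 - 17/7 = -31/7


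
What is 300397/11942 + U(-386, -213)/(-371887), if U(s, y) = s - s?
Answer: 300397/11942 ≈ 25.155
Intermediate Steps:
U(s, y) = 0
300397/11942 + U(-386, -213)/(-371887) = 300397/11942 + 0/(-371887) = 300397*(1/11942) + 0*(-1/371887) = 300397/11942 + 0 = 300397/11942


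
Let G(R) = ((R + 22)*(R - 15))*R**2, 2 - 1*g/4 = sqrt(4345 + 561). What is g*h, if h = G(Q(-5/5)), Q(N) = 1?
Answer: -2576 + 1288*sqrt(4906) ≈ 87639.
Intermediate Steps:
g = 8 - 4*sqrt(4906) (g = 8 - 4*sqrt(4345 + 561) = 8 - 4*sqrt(4906) ≈ -272.17)
G(R) = R**2*(-15 + R)*(22 + R) (G(R) = ((22 + R)*(-15 + R))*R**2 = ((-15 + R)*(22 + R))*R**2 = R**2*(-15 + R)*(22 + R))
h = -322 (h = 1**2*(-330 + 1**2 + 7*1) = 1*(-330 + 1 + 7) = 1*(-322) = -322)
g*h = (8 - 4*sqrt(4906))*(-322) = -2576 + 1288*sqrt(4906)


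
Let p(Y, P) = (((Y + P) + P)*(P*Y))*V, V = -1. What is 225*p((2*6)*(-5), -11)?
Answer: 12177000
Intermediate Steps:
p(Y, P) = -P*Y*(Y + 2*P) (p(Y, P) = (((Y + P) + P)*(P*Y))*(-1) = (((P + Y) + P)*(P*Y))*(-1) = ((Y + 2*P)*(P*Y))*(-1) = (P*Y*(Y + 2*P))*(-1) = -P*Y*(Y + 2*P))
225*p((2*6)*(-5), -11) = 225*(-1*(-11)*(2*6)*(-5)*((2*6)*(-5) + 2*(-11))) = 225*(-1*(-11)*12*(-5)*(12*(-5) - 22)) = 225*(-1*(-11)*(-60)*(-60 - 22)) = 225*(-1*(-11)*(-60)*(-82)) = 225*54120 = 12177000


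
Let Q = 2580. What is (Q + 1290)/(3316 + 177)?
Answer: 3870/3493 ≈ 1.1079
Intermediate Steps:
(Q + 1290)/(3316 + 177) = (2580 + 1290)/(3316 + 177) = 3870/3493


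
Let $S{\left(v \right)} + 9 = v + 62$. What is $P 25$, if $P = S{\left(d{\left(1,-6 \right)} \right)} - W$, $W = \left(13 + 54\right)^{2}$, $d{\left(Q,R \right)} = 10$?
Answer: $-110650$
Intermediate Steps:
$S{\left(v \right)} = 53 + v$ ($S{\left(v \right)} = -9 + \left(v + 62\right) = -9 + \left(62 + v\right) = 53 + v$)
$W = 4489$ ($W = 67^{2} = 4489$)
$P = -4426$ ($P = \left(53 + 10\right) - 4489 = 63 - 4489 = -4426$)
$P 25 = \left(-4426\right) 25 = -110650$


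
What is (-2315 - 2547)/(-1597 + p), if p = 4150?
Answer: -4862/2553 ≈ -1.9044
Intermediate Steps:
(-2315 - 2547)/(-1597 + p) = (-2315 - 2547)/(-1597 + 4150) = -4862/2553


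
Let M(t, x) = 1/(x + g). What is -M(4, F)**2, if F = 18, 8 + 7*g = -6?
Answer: -1/256 ≈ -0.0039063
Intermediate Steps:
g = -2 (g = -8/7 + (1/7)*(-6) = -8/7 - 6/7 = -2)
M(t, x) = 1/(-2 + x) (M(t, x) = 1/(x - 2) = 1/(-2 + x))
-M(4, F)**2 = -(1/(-2 + 18))**2 = -(1/16)**2 = -1*1/256 = -1/256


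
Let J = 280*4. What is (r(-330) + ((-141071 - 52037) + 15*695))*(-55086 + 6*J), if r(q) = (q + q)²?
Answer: -12232583622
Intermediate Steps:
r(q) = 4*q² (r(q) = (2*q)² = 4*q²)
J = 1120
(r(-330) + ((-141071 - 52037) + 15*695))*(-55086 + 6*J) = (4*(-330)² + ((-141071 - 52037) + 15*695))*(-55086 + 6*1120) = (4*108900 + (-193108 + 10425))*(-55086 + 6720) = (435600 - 182683)*(-48366) = 252917*(-48366) = -12232583622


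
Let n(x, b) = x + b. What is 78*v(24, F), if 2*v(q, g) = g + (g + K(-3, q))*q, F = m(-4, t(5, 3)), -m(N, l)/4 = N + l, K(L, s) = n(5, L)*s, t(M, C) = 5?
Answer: 41028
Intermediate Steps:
n(x, b) = b + x
K(L, s) = s*(5 + L) (K(L, s) = (L + 5)*s = (5 + L)*s = s*(5 + L))
m(N, l) = -4*N - 4*l (m(N, l) = -4*(N + l) = -4*N - 4*l)
F = -4 (F = -4*(-4) - 4*5 = 16 - 20 = -4)
v(q, g) = g/2 + q*(g + 2*q)/2 (v(q, g) = (g + (g + q*(5 - 3))*q)/2 = (g + (g + q*2)*q)/2 = (g + (g + 2*q)*q)/2 = (g + q*(g + 2*q))/2 = g/2 + q*(g + 2*q)/2)
78*v(24, F) = 78*(24² + (½)*(-4) + (½)*(-4)*24) = 78*(576 - 2 - 48) = 78*526 = 41028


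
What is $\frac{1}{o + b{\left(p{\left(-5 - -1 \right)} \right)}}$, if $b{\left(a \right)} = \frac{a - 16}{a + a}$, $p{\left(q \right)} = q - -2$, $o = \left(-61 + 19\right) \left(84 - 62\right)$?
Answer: $- \frac{2}{1839} \approx -0.0010875$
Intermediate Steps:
$o = -924$ ($o = \left(-42\right) 22 = -924$)
$p{\left(q \right)} = 2 + q$ ($p{\left(q \right)} = q + 2 = 2 + q$)
$b{\left(a \right)} = \frac{-16 + a}{2 a}$
$\frac{1}{o + b{\left(p{\left(-5 - -1 \right)} \right)}} = \frac{1}{-924 + \frac{-16 + \left(2 - 4\right)}{2 \left(2 - 4\right)}} = \frac{1}{-924 + \frac{-16 - 2}{2 \left(-2\right)}} = \frac{1}{-924 + \frac{1}{2} \left(- \frac{1}{2}\right) \left(-18\right)} = \frac{1}{-924 + \frac{9}{2}} = \frac{1}{- \frac{1839}{2}} = - \frac{2}{1839}$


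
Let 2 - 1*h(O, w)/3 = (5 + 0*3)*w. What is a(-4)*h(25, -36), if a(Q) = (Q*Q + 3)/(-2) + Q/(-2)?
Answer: -4095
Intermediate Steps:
h(O, w) = 6 - 15*w (h(O, w) = 6 - 3*(5 + 0*3)*w = 6 - 3*(5 + 0)*w = 6 - 15*w)
a(Q) = -3/2 - Q/2 - Q²/2 (a(Q) = (Q² + 3)*(-½) + Q*(-½) = (3 + Q²)*(-½) - Q/2 = (-3/2 - Q²/2) - Q/2 = -3/2 - Q/2 - Q²/2)
a(-4)*h(25, -36) = (-3/2 - ½*(-4) - ½*(-4)²)*(6 - 15*(-36)) = (-3/2 + 2 - ½*16)*(6 + 540) = (-3/2 + 2 - 8)*546 = -15/2*546 = -4095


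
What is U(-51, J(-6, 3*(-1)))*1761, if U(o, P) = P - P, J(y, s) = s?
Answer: 0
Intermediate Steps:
U(o, P) = 0
U(-51, J(-6, 3*(-1)))*1761 = 0*1761 = 0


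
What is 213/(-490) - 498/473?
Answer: -344769/231770 ≈ -1.4875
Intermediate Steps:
213/(-490) - 498/473 = 213*(-1/490) - 498*1/473 = -213/490 - 498/473 = -344769/231770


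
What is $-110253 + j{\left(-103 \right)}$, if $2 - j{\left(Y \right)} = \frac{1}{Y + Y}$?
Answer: $- \frac{22711705}{206} \approx -1.1025 \cdot 10^{5}$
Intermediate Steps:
$j{\left(Y \right)} = 2 - \frac{1}{2 Y}$ ($j{\left(Y \right)} = 2 - \frac{1}{Y + Y} = 2 - \frac{1}{2 Y}$)
$-110253 + j{\left(-103 \right)} = -110253 + \left(2 - \frac{1}{2 \left(-103\right)}\right) = -110253 + \left(2 - - \frac{1}{206}\right) = -110253 + \left(2 + \frac{1}{206}\right) = -110253 + \frac{413}{206} = - \frac{22711705}{206}$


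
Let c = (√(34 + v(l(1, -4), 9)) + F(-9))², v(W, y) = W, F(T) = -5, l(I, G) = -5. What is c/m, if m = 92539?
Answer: (5 - √29)²/92539 ≈ 1.6031e-6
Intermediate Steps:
c = (-5 + √29)² (c = (√(34 - 5) - 5)² = (√29 - 5)² = (-5 + √29)² ≈ 0.14835)
c/m = (5 - √29)²/92539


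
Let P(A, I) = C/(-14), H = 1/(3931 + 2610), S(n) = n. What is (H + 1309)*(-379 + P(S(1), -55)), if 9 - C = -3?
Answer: -22766810030/45787 ≈ -4.9723e+5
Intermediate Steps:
C = 12 (C = 9 - 1*(-3) = 9 + 3 = 12)
H = 1/6541 ≈ 0.00015288
P(A, I) = -6/7 (P(A, I) = 12/(-14) = 12*(-1/14) = -6/7)
(H + 1309)*(-379 + P(S(1), -55)) = (1/6541 + 1309)*(-379 - 6/7) = (8562170/6541)*(-2659/7) = -22766810030/45787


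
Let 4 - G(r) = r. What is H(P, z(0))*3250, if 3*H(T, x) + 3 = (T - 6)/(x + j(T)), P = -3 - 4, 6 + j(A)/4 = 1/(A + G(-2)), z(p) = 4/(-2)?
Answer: -25025/9 ≈ -2780.6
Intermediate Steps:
G(r) = 4 - r
z(p) = -2 (z(p) = 4*(-½) = -2)
j(A) = -24 + 4/(6 + A) (j(A) = -24 + 4/(A + (4 - 1*(-2))) = -24 + 4/(A + (4 + 2)) = -24 + 4/(A + 6) = -24 + 4/(6 + A))
P = -7
H(T, x) = -1 + (-6 + T)/(3*(x + 4*(-35 - 6*T)/(6 + T))) (H(T, x) = -1 + ((T - 6)/(x + 4*(-35 - 6*T)/(6 + T)))/3 = -1 + ((-6 + T)/(x + 4*(-35 - 6*T)/(6 + T)))/3 = -1 + (-6 + T)/(3*(x + 4*(-35 - 6*T)/(6 + T))))
H(P, z(0))*3250 = ((420 + 72*(-7) - (6 - 7)*(6 - 1*(-7) + 3*(-2)))/(3*(-140 - 24*(-7) - 2*(6 - 7))))*3250 = ((420 - 504 - 1*(-1)*(6 + 7 - 6))/(3*(-140 + 168 - 2*(-1))))*3250 = ((420 - 504 - 1*(-1)*7)/(3*(-140 + 168 + 2)))*3250 = ((⅓)*(420 - 504 + 7)/30)*3250 = ((⅓)*(1/30)*(-77))*3250 = -77/90*3250 = -25025/9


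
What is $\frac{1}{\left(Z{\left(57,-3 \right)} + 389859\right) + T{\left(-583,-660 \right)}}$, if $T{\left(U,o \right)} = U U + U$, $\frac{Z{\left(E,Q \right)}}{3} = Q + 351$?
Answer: $\frac{1}{730209} \approx 1.3695 \cdot 10^{-6}$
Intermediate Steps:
$Z{\left(E,Q \right)} = 1053 + 3 Q$ ($Z{\left(E,Q \right)} = 3 \left(Q + 351\right) = 3 \left(351 + Q\right) = 1053 + 3 Q$)
$T{\left(U,o \right)} = U + U^{2}$ ($T{\left(U,o \right)} = U^{2} + U = U + U^{2}$)
$\frac{1}{\left(Z{\left(57,-3 \right)} + 389859\right) + T{\left(-583,-660 \right)}} = \frac{1}{\left(\left(1053 + 3 \left(-3\right)\right) + 389859\right) - 583 \left(1 - 583\right)} = \frac{1}{\left(\left(1053 - 9\right) + 389859\right) - -339306} = \frac{1}{\left(1044 + 389859\right) + 339306} = \frac{1}{390903 + 339306} = \frac{1}{730209}$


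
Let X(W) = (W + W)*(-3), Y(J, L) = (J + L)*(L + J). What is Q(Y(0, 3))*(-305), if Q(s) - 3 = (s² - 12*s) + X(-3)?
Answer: 1830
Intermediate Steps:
Y(J, L) = (J + L)² (Y(J, L) = (J + L)*(J + L) = (J + L)²)
X(W) = -6*W (X(W) = (2*W)*(-3) = -6*W)
Q(s) = 21 + s² - 12*s (Q(s) = 3 + ((s² - 12*s) - 6*(-3)) = 3 + ((s² - 12*s) + 18) = 3 + (18 + s² - 12*s) = 21 + s² - 12*s)
Q(Y(0, 3))*(-305) = (21 + ((0 + 3)²)² - 12*(0 + 3)²)*(-305) = (21 + (3²)² - 12*3²)*(-305) = (21 + 9² - 12*9)*(-305) = (21 + 81 - 108)*(-305) = -6*(-305) = 1830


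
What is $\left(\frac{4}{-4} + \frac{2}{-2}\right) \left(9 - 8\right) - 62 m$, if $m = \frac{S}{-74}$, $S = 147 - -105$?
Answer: $\frac{7738}{37} \approx 209.14$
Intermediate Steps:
$S = 252$ ($S = 147 + 105 = 252$)
$m = - \frac{126}{37}$ ($m = \frac{252}{-74} = 252 \left(- \frac{1}{74}\right) = - \frac{126}{37} \approx -3.4054$)
$\left(\frac{4}{-4} + \frac{2}{-2}\right) \left(9 - 8\right) - 62 m = \left(\frac{4}{-4} + \frac{2}{-2}\right) \left(9 - 8\right) - - \frac{7812}{37} = \left(4 \left(- \frac{1}{4}\right) + 2 \left(- \frac{1}{2}\right)\right) 1 + \frac{7812}{37} = \left(-1 - 1\right) 1 + \frac{7812}{37} = \left(-2\right) 1 + \frac{7812}{37} = -2 + \frac{7812}{37} = \frac{7738}{37}$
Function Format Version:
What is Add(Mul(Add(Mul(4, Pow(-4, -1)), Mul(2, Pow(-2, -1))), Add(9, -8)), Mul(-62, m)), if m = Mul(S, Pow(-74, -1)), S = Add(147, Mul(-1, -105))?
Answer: Rational(7738, 37) ≈ 209.14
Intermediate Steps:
S = 252 (S = Add(147, 105) = 252)
m = Rational(-126, 37) (m = Mul(252, Pow(-74, -1)) = Mul(252, Rational(-1, 74)) = Rational(-126, 37) ≈ -3.4054)
Add(Mul(Add(Mul(4, Pow(-4, -1)), Mul(2, Pow(-2, -1))), Add(9, -8)), Mul(-62, m)) = Add(Mul(Add(Mul(4, Pow(-4, -1)), Mul(2, Pow(-2, -1))), Add(9, -8)), Mul(-62, Rational(-126, 37))) = Add(Mul(Add(Mul(4, Rational(-1, 4)), Mul(2, Rational(-1, 2))), 1), Rational(7812, 37)) = Add(Mul(Add(-1, -1), 1), Rational(7812, 37)) = Add(Mul(-2, 1), Rational(7812, 37)) = Add(-2, Rational(7812, 37)) = Rational(7738, 37)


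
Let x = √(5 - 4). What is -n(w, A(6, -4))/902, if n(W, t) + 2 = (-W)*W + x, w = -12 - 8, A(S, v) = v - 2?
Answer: 401/902 ≈ 0.44457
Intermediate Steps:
A(S, v) = -2 + v
x = 1 (x = √1 = 1)
w = -20
n(W, t) = -1 - W² (n(W, t) = -2 + ((-W)*W + 1) = -2 + (-W² + 1) = -2 + (1 - W²) = -1 - W²)
-n(w, A(6, -4))/902 = -(-1 - 1*(-20)²)/902 = -(-1 - 1*400)/902 = -(-1 - 400)/902 = -(-401)/902 = -1*(-401/902) = 401/902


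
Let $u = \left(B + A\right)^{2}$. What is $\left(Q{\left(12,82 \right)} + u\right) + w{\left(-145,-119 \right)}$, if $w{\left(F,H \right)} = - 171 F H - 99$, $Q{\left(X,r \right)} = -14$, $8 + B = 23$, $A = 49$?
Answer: $-2946622$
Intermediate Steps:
$B = 15$ ($B = -8 + 23 = 15$)
$u = 4096$ ($u = \left(15 + 49\right)^{2} = 64^{2} = 4096$)
$w{\left(F,H \right)} = -99 - 171 F H$ ($w{\left(F,H \right)} = - 171 F H - 99 = -99 - 171 F H$)
$\left(Q{\left(12,82 \right)} + u\right) + w{\left(-145,-119 \right)} = \left(-14 + 4096\right) - \left(99 - -2950605\right) = 4082 - 2950704 = -2946622$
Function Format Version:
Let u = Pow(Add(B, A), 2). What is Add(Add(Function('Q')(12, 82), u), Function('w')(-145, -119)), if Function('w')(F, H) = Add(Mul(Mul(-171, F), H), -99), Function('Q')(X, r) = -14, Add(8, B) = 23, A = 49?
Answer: -2946622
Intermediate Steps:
B = 15 (B = Add(-8, 23) = 15)
u = 4096 (u = Pow(Add(15, 49), 2) = Pow(64, 2) = 4096)
Function('w')(F, H) = Add(-99, Mul(-171, F, H)) (Function('w')(F, H) = Add(Mul(-171, F, H), -99) = Add(-99, Mul(-171, F, H)))
Add(Add(Function('Q')(12, 82), u), Function('w')(-145, -119)) = Add(Add(-14, 4096), Add(-99, Mul(-171, -145, -119))) = Add(4082, Add(-99, -2950605)) = Add(4082, -2950704) = -2946622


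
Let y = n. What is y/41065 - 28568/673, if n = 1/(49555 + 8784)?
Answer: -68440101487207/1612300066555 ≈ -42.449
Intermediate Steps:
n = 1/58339 ≈ 1.7141e-5
y = 1/58339 ≈ 1.7141e-5
y/41065 - 28568/673 = (1/58339)/41065 - 28568/673 = (1/58339)*(1/41065) - 28568*1/673 = 1/2395691035 - 28568/673 = -68440101487207/1612300066555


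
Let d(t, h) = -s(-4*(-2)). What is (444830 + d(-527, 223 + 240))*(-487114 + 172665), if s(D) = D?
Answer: -139873833078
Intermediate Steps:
d(t, h) = -8 (d(t, h) = -(-4)*(-2) = -1*8 = -8)
(444830 + d(-527, 223 + 240))*(-487114 + 172665) = (444830 - 8)*(-487114 + 172665) = 444822*(-314449) = -139873833078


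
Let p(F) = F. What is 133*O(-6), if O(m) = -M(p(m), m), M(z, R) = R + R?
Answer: 1596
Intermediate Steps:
M(z, R) = 2*R
O(m) = -2*m
133*O(-6) = 133*(-2*(-6)) = 133*12 = 1596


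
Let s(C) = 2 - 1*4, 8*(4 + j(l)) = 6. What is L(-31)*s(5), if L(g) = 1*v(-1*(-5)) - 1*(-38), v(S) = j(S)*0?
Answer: -76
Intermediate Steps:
j(l) = -13/4 (j(l) = -4 + (⅛)*6 = -4 + ¾ = -13/4)
s(C) = -2 (s(C) = 2 - 4 = -2)
v(S) = 0 (v(S) = -13/4*0 = 0)
L(g) = 38 (L(g) = 1*0 - 1*(-38) = 0 + 38 = 38)
L(-31)*s(5) = 38*(-2) = -76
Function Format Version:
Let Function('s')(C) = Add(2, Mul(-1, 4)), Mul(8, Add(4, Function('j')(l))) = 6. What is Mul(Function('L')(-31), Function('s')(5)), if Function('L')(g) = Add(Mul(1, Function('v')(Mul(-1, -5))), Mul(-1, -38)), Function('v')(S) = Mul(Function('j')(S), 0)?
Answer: -76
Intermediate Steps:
Function('j')(l) = Rational(-13, 4) (Function('j')(l) = Add(-4, Mul(Rational(1, 8), 6)) = Add(-4, Rational(3, 4)) = Rational(-13, 4))
Function('s')(C) = -2 (Function('s')(C) = Add(2, -4) = -2)
Function('v')(S) = 0 (Function('v')(S) = Mul(Rational(-13, 4), 0) = 0)
Function('L')(g) = 38 (Function('L')(g) = Add(Mul(1, 0), Mul(-1, -38)) = Add(0, 38) = 38)
Mul(Function('L')(-31), Function('s')(5)) = Mul(38, -2) = -76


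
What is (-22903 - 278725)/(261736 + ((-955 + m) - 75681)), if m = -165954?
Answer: -150814/9573 ≈ -15.754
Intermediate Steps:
(-22903 - 278725)/(261736 + ((-955 + m) - 75681)) = (-22903 - 278725)/(261736 + ((-955 - 165954) - 75681)) = -301628/(261736 + (-166909 - 75681)) = -301628/(261736 - 242590) = -301628/19146 = -301628*1/19146 = -150814/9573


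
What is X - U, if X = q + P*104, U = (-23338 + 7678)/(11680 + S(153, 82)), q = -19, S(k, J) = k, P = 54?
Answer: 66244961/11833 ≈ 5598.3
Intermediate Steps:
U = -15660/11833 (U = (-23338 + 7678)/(11680 + 153) = -15660/11833 ≈ -1.3234)
X = 5597 (X = -19 + 54*104 = -19 + 5616 = 5597)
X - U = 5597 - 1*(-15660/11833) = 5597 + 15660/11833 = 66244961/11833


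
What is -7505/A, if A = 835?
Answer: -1501/167 ≈ -8.9880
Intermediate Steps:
-7505/A = -7505/835 = -7505*1/835 = -1501/167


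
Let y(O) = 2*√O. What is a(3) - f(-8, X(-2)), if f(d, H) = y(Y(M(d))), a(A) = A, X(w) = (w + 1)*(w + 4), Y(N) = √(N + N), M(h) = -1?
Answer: 3 - 2*2^(¼)*√I ≈ 1.3182 - 1.6818*I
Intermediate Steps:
Y(N) = √2*√N (Y(N) = √(2*N) = √2*√N)
X(w) = (1 + w)*(4 + w)
f(d, H) = 2*2^(¼)*√I (f(d, H) = 2*√(√2*√(-1)) = 2*√(√2*I) = 2*√(I*√2) = 2*(2^(¼)*√I) = 2*2^(¼)*√I)
a(3) - f(-8, X(-2)) = 3 - 2*2^(¼)*√I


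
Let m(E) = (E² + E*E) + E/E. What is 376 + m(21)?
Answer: 1259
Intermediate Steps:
m(E) = 1 + 2*E² (m(E) = (E² + E²) + 1 = 2*E² + 1 = 1 + 2*E²)
376 + m(21) = 376 + (1 + 2*21²) = 376 + (1 + 2*441) = 376 + (1 + 882) = 376 + 883 = 1259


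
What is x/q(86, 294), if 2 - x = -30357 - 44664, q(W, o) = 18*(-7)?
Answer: -75023/126 ≈ -595.42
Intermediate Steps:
q(W, o) = -126
x = 75023 (x = 2 - (-30357 - 44664) = 2 - 1*(-75021) = 2 + 75021 = 75023)
x/q(86, 294) = 75023/(-126) = 75023*(-1/126) = -75023/126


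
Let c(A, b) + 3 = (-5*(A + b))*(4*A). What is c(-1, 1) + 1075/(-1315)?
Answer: -1004/263 ≈ -3.8175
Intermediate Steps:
c(A, b) = -3 + 4*A*(-5*A - 5*b) (c(A, b) = -3 + (-5*(A + b))*(4*A) = -3 + (-5*A - 5*b)*(4*A) = -3 + 4*A*(-5*A - 5*b))
c(-1, 1) + 1075/(-1315) = (-3 - 20*(-1)**2 - 20*(-1)*1) + 1075/(-1315) = (-3 - 20*1 + 20) - 1/1315*1075 = (-3 - 20 + 20) - 215/263 = -3 - 215/263 = -1004/263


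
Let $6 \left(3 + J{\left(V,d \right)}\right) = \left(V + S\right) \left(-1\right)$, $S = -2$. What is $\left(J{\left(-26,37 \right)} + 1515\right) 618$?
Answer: $937300$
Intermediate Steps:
$J{\left(V,d \right)} = - \frac{8}{3} - \frac{V}{6}$ ($J{\left(V,d \right)} = -3 + \frac{\left(V - 2\right) \left(-1\right)}{6} = -3 + \frac{\left(-2 + V\right) \left(-1\right)}{6} = -3 + \frac{2 - V}{6} = -3 - \left(- \frac{1}{3} + \frac{V}{6}\right) = - \frac{8}{3} - \frac{V}{6}$)
$\left(J{\left(-26,37 \right)} + 1515\right) 618 = \left(\left(- \frac{8}{3} - - \frac{13}{3}\right) + 1515\right) 618 = \left(\left(- \frac{8}{3} + \frac{13}{3}\right) + 1515\right) 618 = \left(\frac{5}{3} + 1515\right) 618 = \frac{4550}{3} \cdot 618 = 937300$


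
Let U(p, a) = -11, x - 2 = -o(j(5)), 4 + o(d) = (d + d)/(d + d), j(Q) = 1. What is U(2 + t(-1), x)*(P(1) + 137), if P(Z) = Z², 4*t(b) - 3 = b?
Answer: -1518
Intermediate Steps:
t(b) = ¾ + b/4
o(d) = -3 (o(d) = -4 + (d + d)/(d + d) = -4 + (2*d)/((2*d)) = -4 + (2*d)*(1/(2*d)) = -4 + 1 = -3)
x = 5 (x = 2 - 1*(-3) = 2 + 3 = 5)
U(2 + t(-1), x)*(P(1) + 137) = -11*(1² + 137) = -11*(1 + 137) = -11*138 = -1518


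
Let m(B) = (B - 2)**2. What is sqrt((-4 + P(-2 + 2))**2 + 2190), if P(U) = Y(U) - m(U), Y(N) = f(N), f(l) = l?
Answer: 7*sqrt(46) ≈ 47.476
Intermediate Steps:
Y(N) = N
m(B) = (-2 + B)**2
P(U) = U - (-2 + U)**2
sqrt((-4 + P(-2 + 2))**2 + 2190) = sqrt((-4 + ((-2 + 2) - (-2 + (-2 + 2))**2))**2 + 2190) = sqrt((-4 + (0 - (-2 + 0)**2))**2 + 2190) = sqrt((-4 + (0 - 1*(-2)**2))**2 + 2190) = sqrt((-4 + (0 - 1*4))**2 + 2190) = sqrt((-4 + (0 - 4))**2 + 2190) = sqrt((-4 - 4)**2 + 2190) = sqrt((-8)**2 + 2190) = sqrt(64 + 2190) = sqrt(2254) = 7*sqrt(46)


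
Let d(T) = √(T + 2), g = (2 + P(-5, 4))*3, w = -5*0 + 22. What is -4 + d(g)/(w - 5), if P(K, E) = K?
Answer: -4 + I*√7/17 ≈ -4.0 + 0.15563*I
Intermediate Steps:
w = 22 (w = 0 + 22 = 22)
g = -9 (g = (2 - 5)*3 = -3*3 = -9)
d(T) = √(2 + T)
-4 + d(g)/(w - 5) = -4 + √(2 - 9)/(22 - 5) = -4 + √(-7)/17 = -4 + (I*√7)*(1/17) = -4 + I*√7/17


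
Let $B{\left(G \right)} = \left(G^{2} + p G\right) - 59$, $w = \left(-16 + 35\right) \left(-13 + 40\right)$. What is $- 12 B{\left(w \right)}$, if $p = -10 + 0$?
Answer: $-3095760$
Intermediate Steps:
$p = -10$
$w = 513$ ($w = 19 \cdot 27 = 513$)
$B{\left(G \right)} = -59 + G^{2} - 10 G$ ($B{\left(G \right)} = \left(G^{2} - 10 G\right) - 59 = -59 + G^{2} - 10 G$)
$- 12 B{\left(w \right)} = - 12 \left(-59 + 513^{2} - 5130\right) = - 12 \left(-59 + 263169 - 5130\right) = \left(-12\right) 257980 = -3095760$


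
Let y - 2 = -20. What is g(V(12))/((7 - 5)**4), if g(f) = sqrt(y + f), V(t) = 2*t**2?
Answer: 3*sqrt(30)/16 ≈ 1.0270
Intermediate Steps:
y = -18 (y = 2 - 20 = -18)
g(f) = sqrt(-18 + f)
g(V(12))/((7 - 5)**4) = sqrt(-18 + 2*12**2)/((7 - 5)**4) = sqrt(-18 + 2*144)/(2**4) = sqrt(-18 + 288)/16 = sqrt(270)*(1/16) = (3*sqrt(30))*(1/16) = 3*sqrt(30)/16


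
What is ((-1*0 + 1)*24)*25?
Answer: 600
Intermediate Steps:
((-1*0 + 1)*24)*25 = ((0 + 1)*24)*25 = (1*24)*25 = 24*25 = 600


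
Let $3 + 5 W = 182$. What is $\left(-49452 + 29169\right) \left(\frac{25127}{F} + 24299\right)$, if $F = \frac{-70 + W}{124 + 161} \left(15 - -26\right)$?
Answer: $- \frac{15960030122}{41} \approx -3.8927 \cdot 10^{8}$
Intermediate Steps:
$W = \frac{179}{5}$ ($W = - \frac{3}{5} + \frac{1}{5} \cdot 182 = - \frac{3}{5} + \frac{182}{5} = \frac{179}{5} \approx 35.8$)
$F = - \frac{123}{25}$ ($F = \frac{-70 + \frac{179}{5}}{124 + 161} \left(15 - -26\right) = - \frac{171}{5 \cdot 285} \left(15 + 26\right) = \left(- \frac{171}{5}\right) \frac{1}{285} \cdot 41 = \left(- \frac{3}{25}\right) 41 = - \frac{123}{25} \approx -4.92$)
$\left(-49452 + 29169\right) \left(\frac{25127}{F} + 24299\right) = \left(-49452 + 29169\right) \left(\frac{25127}{- \frac{123}{25}} + 24299\right) = - 20283 \left(25127 \left(- \frac{25}{123}\right) + 24299\right) = - 20283 \left(- \frac{628175}{123} + 24299\right) = \left(-20283\right) \frac{2360602}{123} = - \frac{15960030122}{41}$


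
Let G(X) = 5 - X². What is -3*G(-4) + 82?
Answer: 115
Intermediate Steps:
-3*G(-4) + 82 = -3*(5 - 1*(-4)²) + 82 = -3*(5 - 1*16) + 82 = -3*(5 - 16) + 82 = -3*(-11) + 82 = 33 + 82 = 115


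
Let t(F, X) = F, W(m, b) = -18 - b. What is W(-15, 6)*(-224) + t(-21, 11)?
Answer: 5355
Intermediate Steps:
W(-15, 6)*(-224) + t(-21, 11) = (-18 - 1*6)*(-224) - 21 = (-18 - 6)*(-224) - 21 = -24*(-224) - 21 = 5376 - 21 = 5355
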